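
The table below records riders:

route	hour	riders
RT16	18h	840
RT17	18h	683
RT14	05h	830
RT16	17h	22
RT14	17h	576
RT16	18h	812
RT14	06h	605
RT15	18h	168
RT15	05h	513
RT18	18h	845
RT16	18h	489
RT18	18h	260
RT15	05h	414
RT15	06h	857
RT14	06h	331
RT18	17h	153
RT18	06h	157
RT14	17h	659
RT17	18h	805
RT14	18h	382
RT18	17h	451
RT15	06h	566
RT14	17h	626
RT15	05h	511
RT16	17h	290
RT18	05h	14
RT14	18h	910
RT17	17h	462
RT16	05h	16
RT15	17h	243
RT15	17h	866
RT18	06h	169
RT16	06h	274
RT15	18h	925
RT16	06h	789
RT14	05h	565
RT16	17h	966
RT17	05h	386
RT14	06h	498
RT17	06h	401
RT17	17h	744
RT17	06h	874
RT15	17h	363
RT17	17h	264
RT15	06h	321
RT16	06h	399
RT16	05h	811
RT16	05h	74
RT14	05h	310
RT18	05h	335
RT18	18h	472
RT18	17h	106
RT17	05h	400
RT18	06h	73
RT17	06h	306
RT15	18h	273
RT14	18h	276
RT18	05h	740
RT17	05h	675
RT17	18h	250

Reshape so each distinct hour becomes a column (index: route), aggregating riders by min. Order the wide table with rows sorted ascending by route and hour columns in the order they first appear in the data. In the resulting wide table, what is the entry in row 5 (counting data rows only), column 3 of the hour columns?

With rows sorted ascending by route, row 5 is route=RT18. hour columns in first-appearance order: 18h, 05h, 17h, 06h; column 3 is 17h.
Long rows with route=RT18, hour=17h: min(153, 451, 106) = 106.

106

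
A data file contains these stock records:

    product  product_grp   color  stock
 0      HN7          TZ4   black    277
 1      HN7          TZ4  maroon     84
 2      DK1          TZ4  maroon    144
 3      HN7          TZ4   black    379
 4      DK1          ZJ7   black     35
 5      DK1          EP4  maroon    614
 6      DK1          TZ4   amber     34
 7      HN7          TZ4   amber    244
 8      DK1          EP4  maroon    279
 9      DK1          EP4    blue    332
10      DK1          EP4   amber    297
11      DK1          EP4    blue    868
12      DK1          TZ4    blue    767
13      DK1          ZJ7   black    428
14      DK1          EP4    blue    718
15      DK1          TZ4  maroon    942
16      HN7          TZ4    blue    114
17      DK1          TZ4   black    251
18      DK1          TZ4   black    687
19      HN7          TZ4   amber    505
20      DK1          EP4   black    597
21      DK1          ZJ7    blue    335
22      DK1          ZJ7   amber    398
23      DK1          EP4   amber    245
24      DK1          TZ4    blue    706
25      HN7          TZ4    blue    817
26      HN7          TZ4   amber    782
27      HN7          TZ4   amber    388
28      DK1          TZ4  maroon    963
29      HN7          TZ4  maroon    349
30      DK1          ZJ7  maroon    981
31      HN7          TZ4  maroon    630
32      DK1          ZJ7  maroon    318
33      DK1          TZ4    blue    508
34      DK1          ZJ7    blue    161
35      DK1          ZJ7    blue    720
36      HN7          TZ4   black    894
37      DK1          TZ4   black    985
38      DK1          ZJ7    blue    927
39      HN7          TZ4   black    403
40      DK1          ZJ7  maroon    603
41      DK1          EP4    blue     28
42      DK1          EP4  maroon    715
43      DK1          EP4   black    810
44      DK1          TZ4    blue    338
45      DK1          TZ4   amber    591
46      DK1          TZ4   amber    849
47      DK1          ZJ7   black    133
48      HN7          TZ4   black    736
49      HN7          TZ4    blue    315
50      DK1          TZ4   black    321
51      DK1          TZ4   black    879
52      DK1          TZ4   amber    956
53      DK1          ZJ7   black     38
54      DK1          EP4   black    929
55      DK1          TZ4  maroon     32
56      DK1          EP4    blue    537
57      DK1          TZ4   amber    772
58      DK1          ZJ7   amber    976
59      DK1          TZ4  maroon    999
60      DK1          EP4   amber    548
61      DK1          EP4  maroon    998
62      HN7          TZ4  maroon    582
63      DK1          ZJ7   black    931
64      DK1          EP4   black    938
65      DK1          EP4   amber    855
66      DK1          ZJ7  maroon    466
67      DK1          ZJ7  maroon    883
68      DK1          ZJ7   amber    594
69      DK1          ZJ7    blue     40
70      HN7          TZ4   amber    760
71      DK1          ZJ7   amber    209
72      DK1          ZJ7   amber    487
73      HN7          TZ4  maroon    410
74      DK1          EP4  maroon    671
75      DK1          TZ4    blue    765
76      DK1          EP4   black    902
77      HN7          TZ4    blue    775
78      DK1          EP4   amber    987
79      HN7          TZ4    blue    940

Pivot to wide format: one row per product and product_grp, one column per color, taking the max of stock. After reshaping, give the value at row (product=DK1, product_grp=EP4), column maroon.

998

Rows with product=DK1, product_grp=EP4 and color=maroon: stock values are 614, 279, 715, 998, 671.
max(614, 279, 715, 998, 671) = 998.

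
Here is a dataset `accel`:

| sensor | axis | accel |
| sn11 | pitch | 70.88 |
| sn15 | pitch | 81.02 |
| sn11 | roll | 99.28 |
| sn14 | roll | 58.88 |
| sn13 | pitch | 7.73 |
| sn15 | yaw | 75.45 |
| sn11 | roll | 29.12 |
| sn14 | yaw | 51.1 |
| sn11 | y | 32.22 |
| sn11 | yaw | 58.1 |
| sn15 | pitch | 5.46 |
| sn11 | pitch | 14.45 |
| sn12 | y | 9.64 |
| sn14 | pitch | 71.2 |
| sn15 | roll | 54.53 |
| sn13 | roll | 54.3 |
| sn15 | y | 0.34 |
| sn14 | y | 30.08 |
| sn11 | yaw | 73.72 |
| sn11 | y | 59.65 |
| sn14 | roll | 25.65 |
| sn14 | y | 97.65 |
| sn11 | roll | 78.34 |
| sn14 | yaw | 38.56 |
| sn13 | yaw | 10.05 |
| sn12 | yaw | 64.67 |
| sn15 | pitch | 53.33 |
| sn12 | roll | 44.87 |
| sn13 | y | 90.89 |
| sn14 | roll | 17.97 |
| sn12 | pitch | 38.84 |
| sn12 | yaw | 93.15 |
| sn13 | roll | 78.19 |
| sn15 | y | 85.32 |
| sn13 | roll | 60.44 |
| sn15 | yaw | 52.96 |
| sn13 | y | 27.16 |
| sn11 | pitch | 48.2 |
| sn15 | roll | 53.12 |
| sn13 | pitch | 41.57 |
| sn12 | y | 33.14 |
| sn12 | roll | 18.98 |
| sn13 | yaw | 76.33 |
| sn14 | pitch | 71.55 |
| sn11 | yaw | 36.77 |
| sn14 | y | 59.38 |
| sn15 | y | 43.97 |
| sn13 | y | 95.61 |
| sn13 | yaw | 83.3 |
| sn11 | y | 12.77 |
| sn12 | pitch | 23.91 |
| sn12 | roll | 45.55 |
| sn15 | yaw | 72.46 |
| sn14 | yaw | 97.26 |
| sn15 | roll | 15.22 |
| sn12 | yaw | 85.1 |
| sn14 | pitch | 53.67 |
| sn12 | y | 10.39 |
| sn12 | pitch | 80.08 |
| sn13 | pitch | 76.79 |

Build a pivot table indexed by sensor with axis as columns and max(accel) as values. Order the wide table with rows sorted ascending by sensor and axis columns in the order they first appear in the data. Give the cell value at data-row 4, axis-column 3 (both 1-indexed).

97.26

With rows sorted ascending by sensor, row 4 is sensor=sn14. axis columns in first-appearance order: pitch, roll, yaw, y; column 3 is yaw.
Long rows with sensor=sn14, axis=yaw: max(51.1, 38.56, 97.26) = 97.26.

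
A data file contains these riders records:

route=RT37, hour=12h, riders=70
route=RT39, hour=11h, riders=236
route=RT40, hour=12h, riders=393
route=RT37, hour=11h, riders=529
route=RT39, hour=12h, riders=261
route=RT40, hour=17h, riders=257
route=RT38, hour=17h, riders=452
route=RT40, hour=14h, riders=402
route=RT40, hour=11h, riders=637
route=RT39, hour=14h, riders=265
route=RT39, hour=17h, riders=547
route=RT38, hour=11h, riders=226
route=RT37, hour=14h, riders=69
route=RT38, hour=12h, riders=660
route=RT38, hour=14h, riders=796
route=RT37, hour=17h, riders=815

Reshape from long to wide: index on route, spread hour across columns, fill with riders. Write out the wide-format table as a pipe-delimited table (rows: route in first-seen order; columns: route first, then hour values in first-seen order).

| route | 12h | 11h | 17h | 14h |
| RT37 | 70 | 529 | 815 | 69 |
| RT39 | 261 | 236 | 547 | 265 |
| RT40 | 393 | 637 | 257 | 402 |
| RT38 | 660 | 226 | 452 | 796 |

Columns: route plus the 4 distinct hour values (12h, 11h, 17h, 14h).
For example, row RT37 column 12h takes riders=70 from the long row (RT37, 12h).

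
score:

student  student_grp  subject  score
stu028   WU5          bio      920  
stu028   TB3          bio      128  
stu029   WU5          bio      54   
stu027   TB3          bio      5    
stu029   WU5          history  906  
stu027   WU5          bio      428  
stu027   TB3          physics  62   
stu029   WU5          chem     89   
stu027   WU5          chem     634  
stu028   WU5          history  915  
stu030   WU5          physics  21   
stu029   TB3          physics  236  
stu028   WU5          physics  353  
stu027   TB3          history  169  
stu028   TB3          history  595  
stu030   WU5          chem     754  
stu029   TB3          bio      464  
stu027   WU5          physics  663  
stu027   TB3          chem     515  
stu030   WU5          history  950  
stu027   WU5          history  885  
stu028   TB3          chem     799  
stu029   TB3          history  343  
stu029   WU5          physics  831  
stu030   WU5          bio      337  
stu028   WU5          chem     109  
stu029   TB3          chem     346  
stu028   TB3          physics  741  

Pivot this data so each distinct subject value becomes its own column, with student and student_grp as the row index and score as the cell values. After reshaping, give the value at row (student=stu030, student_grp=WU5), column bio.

Wide layout: rows indexed by student and student_grp, columns are the 4 distinct subject values (bio, history, physics, chem).
Cell (student=stu030, student_grp=WU5, subject=bio) draws from the long row where student=stu030, student_grp=WU5 and subject=bio, which has score=337.

337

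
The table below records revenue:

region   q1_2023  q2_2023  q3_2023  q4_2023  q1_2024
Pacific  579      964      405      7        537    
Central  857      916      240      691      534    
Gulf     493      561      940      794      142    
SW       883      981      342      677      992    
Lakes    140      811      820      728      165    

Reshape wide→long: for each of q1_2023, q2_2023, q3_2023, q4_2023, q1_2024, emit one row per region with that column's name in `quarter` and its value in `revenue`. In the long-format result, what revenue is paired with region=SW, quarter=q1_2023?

883

Unpivoting turns each (region, wide-column) pair into one long row.
The wide cell at row SW, column q1_2023 holds 883, so the long row (SW, q1_2023) has revenue=883.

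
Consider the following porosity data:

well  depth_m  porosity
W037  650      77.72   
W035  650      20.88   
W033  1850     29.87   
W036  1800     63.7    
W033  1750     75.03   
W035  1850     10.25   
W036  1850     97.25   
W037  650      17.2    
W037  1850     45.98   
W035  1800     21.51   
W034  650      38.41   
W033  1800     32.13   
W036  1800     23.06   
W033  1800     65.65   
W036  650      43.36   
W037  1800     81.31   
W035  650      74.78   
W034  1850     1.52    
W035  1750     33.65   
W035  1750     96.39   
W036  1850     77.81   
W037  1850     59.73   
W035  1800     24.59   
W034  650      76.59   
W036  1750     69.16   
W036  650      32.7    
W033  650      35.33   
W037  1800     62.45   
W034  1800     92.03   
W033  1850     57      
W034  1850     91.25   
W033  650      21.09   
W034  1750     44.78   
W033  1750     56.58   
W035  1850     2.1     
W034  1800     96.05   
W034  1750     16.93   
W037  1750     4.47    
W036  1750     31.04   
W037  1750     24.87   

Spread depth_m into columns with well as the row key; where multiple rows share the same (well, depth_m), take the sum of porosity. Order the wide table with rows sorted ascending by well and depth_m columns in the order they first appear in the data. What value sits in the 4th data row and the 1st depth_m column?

76.06

With rows sorted ascending by well, row 4 is well=W036. depth_m columns in first-appearance order: 650, 1850, 1800, 1750; column 1 is 650.
Long rows with well=W036, depth_m=650: 43.36 + 32.7 = 76.06.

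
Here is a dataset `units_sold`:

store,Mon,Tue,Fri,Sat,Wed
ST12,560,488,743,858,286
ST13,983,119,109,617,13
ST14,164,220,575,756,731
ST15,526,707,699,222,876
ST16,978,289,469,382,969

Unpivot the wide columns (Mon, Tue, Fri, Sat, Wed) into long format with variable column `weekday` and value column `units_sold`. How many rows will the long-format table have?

25

5 store values × 5 melted columns = 25 rows.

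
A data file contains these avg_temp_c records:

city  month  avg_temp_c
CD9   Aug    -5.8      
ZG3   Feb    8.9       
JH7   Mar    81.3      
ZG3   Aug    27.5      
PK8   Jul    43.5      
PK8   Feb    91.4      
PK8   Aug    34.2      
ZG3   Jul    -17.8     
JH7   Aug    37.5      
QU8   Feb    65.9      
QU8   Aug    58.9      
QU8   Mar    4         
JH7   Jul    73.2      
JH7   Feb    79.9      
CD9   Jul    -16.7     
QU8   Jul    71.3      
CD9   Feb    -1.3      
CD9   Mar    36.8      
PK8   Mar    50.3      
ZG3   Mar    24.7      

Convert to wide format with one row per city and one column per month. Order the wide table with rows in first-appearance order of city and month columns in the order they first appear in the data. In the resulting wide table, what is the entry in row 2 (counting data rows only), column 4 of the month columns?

-17.8

With rows in first-appearance order of city, row 2 is city=ZG3. month columns in first-appearance order: Aug, Feb, Mar, Jul; column 4 is Jul.
Long rows with city=ZG3, month=Jul: avg_temp_c = -17.8.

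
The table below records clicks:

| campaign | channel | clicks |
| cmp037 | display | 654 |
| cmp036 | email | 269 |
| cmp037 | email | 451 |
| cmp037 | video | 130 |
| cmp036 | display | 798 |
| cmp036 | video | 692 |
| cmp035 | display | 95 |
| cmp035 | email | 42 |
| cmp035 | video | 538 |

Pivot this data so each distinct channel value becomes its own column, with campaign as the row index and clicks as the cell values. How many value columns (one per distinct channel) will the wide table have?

3 distinct channel values: display, video, email.

3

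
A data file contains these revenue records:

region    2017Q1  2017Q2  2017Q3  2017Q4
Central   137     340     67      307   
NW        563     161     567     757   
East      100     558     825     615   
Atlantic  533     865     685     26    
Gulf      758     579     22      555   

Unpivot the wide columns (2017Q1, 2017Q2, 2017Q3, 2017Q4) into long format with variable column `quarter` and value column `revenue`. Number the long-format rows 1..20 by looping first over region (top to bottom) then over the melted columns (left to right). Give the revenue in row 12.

615

20 rows total (5 × 4). Row 12: index ⌊(12-1)/4⌋ = 2 into region → East; (12-1) mod 4 = 3 into the melted columns → 2017Q4.
So row 12 is (East, 2017Q4, 615); revenue = 615.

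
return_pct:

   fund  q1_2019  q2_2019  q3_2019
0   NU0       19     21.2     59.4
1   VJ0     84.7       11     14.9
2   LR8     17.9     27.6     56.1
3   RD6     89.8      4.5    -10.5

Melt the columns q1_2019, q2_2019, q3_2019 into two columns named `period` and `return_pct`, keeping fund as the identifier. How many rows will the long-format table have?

4 fund values × 3 melted columns = 12 rows.

12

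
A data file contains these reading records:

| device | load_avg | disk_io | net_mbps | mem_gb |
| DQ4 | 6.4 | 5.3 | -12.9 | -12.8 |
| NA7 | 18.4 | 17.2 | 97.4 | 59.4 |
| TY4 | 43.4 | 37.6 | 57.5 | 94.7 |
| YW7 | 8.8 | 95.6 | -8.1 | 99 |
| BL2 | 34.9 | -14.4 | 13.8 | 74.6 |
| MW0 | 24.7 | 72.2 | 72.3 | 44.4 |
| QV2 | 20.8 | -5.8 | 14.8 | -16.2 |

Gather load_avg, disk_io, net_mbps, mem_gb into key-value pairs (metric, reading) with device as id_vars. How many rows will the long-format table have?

28

7 device values × 4 melted columns = 28 rows.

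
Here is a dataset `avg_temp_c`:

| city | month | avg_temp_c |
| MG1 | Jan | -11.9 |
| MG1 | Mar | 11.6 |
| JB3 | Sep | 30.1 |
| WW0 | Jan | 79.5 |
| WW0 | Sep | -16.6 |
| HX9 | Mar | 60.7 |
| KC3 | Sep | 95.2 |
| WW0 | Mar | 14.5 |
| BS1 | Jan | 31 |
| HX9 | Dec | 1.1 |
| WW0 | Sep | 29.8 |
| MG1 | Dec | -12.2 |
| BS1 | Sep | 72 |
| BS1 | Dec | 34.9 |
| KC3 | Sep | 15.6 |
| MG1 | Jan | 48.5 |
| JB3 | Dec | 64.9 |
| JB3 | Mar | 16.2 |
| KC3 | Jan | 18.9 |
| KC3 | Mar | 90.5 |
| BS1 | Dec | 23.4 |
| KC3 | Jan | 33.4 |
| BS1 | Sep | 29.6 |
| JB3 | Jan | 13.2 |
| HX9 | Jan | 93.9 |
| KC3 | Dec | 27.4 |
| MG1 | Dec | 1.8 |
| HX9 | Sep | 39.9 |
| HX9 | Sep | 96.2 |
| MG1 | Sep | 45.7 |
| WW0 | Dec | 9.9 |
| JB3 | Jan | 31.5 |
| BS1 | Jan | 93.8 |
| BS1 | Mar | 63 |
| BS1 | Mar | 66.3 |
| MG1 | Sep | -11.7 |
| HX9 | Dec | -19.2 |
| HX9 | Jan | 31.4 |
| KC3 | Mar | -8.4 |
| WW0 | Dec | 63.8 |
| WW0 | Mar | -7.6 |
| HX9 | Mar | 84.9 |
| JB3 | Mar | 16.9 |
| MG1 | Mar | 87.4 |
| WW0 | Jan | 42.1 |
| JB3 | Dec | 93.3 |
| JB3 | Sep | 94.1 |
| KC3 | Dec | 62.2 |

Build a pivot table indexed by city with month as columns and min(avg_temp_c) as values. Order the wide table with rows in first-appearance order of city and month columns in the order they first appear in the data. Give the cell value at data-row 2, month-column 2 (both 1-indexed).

With rows in first-appearance order of city, row 2 is city=JB3. month columns in first-appearance order: Jan, Mar, Sep, Dec; column 2 is Mar.
Long rows with city=JB3, month=Mar: min(16.2, 16.9) = 16.2.

16.2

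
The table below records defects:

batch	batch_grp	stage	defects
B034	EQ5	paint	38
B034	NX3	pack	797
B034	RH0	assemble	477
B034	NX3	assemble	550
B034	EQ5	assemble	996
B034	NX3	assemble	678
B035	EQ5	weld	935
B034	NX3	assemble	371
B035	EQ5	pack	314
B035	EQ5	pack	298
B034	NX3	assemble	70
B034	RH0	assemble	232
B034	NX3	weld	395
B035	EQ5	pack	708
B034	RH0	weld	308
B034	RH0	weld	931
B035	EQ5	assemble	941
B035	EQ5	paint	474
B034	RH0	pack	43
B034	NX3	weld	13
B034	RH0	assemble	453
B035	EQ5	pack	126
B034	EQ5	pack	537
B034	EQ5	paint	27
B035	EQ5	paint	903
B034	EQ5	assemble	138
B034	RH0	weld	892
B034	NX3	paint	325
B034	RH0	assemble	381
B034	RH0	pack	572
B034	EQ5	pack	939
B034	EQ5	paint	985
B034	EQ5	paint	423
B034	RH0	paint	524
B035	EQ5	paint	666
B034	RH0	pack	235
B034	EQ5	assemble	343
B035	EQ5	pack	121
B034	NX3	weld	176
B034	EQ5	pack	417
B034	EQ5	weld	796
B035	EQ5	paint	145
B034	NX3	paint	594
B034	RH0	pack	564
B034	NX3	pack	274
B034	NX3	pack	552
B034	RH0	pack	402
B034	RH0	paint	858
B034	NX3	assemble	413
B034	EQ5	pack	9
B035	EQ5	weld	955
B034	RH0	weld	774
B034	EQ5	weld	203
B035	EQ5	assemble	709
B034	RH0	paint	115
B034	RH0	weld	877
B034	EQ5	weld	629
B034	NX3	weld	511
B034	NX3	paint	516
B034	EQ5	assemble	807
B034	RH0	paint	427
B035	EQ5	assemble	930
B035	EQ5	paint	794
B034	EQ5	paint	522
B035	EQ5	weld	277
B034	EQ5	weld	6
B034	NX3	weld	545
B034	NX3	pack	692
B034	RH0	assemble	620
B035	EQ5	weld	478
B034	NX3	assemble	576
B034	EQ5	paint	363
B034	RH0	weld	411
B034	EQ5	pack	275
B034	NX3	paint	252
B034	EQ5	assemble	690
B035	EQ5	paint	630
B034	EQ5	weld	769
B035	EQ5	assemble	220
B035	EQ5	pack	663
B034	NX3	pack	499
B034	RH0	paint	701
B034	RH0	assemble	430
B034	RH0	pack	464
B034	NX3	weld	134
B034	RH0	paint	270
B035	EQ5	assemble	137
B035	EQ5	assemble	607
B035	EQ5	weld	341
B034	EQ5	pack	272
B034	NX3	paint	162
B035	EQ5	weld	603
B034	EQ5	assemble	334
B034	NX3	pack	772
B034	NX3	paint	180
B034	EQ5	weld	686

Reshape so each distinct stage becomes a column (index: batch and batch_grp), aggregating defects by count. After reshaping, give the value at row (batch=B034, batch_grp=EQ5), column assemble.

Rows with batch=B034, batch_grp=EQ5 and stage=assemble: defects values are 996, 138, 343, 807, 690, 334.
6 rows match — count = 6.

6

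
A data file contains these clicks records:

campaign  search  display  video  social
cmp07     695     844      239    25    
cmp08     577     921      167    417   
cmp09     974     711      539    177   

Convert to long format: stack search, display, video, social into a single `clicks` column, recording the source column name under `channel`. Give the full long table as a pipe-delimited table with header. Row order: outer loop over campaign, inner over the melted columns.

Each (campaign, column) pair becomes one row: 3 × 4 = 12 rows.
For example, (cmp07, search) → clicks=695.

| campaign | channel | clicks |
| cmp07 | search | 695 |
| cmp07 | display | 844 |
| cmp07 | video | 239 |
| cmp07 | social | 25 |
| cmp08 | search | 577 |
| cmp08 | display | 921 |
| cmp08 | video | 167 |
| cmp08 | social | 417 |
| cmp09 | search | 974 |
| cmp09 | display | 711 |
| cmp09 | video | 539 |
| cmp09 | social | 177 |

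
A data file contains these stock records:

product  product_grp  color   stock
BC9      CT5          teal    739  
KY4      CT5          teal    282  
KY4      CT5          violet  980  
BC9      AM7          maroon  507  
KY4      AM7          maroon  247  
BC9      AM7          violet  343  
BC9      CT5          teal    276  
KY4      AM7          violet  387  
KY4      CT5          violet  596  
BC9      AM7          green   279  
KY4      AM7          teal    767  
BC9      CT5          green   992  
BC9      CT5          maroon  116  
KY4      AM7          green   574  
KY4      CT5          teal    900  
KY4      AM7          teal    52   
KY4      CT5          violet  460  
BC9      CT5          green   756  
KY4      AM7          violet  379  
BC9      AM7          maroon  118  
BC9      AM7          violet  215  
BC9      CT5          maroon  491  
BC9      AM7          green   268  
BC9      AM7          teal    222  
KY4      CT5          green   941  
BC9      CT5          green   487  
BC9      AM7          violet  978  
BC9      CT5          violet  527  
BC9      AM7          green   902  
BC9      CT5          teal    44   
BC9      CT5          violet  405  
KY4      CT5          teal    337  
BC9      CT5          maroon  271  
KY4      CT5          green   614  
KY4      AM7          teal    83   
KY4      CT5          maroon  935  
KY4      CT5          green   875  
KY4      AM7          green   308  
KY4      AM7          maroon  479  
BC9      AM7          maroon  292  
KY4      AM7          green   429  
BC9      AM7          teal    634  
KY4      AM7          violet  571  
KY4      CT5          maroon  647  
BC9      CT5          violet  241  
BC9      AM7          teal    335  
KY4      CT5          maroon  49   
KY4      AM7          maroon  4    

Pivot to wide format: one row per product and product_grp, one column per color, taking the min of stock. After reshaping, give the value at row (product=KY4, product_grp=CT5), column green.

614

Rows with product=KY4, product_grp=CT5 and color=green: stock values are 941, 614, 875.
min(941, 614, 875) = 614.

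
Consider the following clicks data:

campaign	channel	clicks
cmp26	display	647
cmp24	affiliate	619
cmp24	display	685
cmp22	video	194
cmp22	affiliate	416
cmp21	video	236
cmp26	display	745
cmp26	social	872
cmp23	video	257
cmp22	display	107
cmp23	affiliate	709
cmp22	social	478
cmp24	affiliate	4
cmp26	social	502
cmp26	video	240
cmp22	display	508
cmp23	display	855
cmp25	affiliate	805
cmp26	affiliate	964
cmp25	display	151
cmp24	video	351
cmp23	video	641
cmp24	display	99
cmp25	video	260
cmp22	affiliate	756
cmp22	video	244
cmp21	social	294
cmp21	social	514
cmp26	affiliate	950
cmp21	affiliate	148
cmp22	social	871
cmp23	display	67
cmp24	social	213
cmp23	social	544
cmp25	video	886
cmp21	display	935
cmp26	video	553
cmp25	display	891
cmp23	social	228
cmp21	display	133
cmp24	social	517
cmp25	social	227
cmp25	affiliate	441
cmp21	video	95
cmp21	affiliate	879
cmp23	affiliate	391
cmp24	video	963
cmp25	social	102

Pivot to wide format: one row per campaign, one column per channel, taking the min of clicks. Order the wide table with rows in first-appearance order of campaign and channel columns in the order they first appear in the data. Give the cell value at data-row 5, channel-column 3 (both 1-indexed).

With rows in first-appearance order of campaign, row 5 is campaign=cmp23. channel columns in first-appearance order: display, affiliate, video, social; column 3 is video.
Long rows with campaign=cmp23, channel=video: min(257, 641) = 257.

257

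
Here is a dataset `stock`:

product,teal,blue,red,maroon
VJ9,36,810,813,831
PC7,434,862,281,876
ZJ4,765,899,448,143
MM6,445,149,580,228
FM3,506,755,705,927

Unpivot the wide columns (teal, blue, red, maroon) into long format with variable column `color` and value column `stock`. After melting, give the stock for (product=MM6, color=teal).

445

Unpivoting turns each (product, wide-column) pair into one long row.
The wide cell at row MM6, column teal holds 445, so the long row (MM6, teal) has stock=445.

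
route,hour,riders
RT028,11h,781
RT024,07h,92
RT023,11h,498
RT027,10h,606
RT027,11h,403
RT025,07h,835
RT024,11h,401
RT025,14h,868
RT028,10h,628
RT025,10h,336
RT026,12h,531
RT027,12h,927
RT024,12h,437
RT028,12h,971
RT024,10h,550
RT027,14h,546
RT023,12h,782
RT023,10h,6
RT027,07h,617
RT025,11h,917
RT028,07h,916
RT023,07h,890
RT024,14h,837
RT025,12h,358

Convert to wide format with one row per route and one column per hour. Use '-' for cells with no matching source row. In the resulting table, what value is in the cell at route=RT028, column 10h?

The long row with route=RT028, hour=10h has riders=628.

628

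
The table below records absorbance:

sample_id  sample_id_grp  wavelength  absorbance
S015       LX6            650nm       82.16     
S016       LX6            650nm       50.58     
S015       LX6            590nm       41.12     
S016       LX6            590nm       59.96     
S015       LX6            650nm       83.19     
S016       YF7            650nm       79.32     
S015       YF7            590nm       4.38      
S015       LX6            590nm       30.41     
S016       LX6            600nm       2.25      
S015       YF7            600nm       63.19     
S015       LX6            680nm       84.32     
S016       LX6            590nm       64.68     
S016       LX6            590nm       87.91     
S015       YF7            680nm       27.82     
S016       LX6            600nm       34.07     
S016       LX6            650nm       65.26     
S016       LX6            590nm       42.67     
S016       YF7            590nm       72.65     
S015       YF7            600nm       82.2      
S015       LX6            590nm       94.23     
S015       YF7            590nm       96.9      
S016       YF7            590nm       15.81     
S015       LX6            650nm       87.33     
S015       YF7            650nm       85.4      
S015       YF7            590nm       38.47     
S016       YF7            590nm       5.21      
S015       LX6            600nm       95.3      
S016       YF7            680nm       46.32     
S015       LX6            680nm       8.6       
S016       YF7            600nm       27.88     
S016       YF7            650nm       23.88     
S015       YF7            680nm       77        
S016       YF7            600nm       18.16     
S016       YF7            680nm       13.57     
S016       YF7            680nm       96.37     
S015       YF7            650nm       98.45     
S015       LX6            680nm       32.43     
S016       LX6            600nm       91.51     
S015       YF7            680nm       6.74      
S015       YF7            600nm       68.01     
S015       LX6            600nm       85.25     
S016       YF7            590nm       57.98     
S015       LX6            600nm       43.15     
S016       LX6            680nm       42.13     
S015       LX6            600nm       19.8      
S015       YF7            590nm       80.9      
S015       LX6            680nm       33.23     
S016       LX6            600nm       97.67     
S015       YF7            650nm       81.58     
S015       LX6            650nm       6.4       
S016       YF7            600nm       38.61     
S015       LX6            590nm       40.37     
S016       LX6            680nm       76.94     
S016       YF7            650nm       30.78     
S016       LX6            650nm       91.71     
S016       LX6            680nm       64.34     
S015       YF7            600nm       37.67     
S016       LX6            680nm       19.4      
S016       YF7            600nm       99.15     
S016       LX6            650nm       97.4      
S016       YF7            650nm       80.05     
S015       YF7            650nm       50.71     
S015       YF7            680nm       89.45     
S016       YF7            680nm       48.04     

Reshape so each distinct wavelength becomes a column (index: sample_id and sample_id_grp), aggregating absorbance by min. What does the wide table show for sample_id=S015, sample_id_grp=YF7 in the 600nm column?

Rows with sample_id=S015, sample_id_grp=YF7 and wavelength=600nm: absorbance values are 63.19, 82.2, 68.01, 37.67.
min(63.19, 82.2, 68.01, 37.67) = 37.67.

37.67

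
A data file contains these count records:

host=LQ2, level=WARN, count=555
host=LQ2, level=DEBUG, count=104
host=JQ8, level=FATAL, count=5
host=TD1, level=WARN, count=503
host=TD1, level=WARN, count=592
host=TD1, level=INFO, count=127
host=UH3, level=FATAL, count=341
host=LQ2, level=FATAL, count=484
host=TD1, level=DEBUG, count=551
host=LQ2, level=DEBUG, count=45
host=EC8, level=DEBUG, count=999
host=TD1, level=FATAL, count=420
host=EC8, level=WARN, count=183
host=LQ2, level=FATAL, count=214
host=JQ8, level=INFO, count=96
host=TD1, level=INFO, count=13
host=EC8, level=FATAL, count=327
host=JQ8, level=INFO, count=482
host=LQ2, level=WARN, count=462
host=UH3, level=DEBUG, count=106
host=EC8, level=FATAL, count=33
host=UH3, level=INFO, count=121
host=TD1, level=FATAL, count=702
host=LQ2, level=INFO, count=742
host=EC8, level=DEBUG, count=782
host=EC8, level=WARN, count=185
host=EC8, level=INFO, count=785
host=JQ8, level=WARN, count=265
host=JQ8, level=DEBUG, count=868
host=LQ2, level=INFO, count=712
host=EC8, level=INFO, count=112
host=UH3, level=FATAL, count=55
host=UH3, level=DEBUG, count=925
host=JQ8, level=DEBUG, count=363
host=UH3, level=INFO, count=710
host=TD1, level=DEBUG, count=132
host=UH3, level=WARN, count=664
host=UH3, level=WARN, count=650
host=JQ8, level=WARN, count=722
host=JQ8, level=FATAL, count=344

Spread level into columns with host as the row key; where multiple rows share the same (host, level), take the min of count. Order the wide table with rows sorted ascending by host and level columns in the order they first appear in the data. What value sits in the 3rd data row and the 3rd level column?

With rows sorted ascending by host, row 3 is host=LQ2. level columns in first-appearance order: WARN, DEBUG, FATAL, INFO; column 3 is FATAL.
Long rows with host=LQ2, level=FATAL: min(484, 214) = 214.

214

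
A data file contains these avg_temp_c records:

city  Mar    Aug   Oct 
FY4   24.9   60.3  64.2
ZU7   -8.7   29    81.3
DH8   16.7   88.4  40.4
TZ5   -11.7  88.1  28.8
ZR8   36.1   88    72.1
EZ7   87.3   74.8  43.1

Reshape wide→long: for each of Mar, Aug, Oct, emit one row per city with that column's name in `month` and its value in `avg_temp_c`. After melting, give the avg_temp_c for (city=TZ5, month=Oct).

28.8

Unpivoting turns each (city, wide-column) pair into one long row.
The wide cell at row TZ5, column Oct holds 28.8, so the long row (TZ5, Oct) has avg_temp_c=28.8.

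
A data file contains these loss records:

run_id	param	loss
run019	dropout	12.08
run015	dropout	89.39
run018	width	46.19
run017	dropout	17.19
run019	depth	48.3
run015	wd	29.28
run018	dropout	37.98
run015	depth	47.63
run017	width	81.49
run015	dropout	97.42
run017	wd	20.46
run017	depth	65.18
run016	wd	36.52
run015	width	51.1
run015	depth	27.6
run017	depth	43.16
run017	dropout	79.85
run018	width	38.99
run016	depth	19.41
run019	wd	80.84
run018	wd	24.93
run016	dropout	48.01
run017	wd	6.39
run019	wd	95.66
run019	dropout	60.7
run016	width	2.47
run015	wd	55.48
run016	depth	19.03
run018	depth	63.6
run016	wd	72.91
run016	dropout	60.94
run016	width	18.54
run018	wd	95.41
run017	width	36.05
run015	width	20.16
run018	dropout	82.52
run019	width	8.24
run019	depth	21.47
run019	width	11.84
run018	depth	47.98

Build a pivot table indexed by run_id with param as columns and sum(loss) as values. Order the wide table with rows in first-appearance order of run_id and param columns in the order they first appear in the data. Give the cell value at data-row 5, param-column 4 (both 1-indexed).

With rows in first-appearance order of run_id, row 5 is run_id=run016. param columns in first-appearance order: dropout, width, depth, wd; column 4 is wd.
Long rows with run_id=run016, param=wd: 36.52 + 72.91 = 109.43.

109.43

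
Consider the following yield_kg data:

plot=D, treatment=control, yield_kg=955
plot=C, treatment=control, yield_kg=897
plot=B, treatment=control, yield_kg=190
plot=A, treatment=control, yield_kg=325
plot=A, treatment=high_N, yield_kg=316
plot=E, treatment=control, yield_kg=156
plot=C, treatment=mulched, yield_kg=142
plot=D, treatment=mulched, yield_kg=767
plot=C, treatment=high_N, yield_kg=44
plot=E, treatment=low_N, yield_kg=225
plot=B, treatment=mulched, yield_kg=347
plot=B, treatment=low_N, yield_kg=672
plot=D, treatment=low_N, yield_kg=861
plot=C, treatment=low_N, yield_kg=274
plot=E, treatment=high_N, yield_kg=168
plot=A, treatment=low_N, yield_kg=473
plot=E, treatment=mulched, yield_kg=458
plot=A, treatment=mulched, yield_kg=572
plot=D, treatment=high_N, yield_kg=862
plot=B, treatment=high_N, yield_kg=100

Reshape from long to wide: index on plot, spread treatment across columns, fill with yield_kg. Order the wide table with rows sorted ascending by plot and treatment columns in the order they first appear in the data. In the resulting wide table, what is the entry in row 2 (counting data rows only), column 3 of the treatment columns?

With rows sorted ascending by plot, row 2 is plot=B. treatment columns in first-appearance order: control, high_N, mulched, low_N; column 3 is mulched.
Long rows with plot=B, treatment=mulched: yield_kg = 347.

347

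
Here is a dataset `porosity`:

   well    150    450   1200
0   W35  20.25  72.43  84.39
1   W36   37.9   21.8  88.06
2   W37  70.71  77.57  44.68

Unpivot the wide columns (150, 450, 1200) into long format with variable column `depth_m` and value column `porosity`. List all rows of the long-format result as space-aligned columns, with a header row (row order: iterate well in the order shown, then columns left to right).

Each (well, column) pair becomes one row: 3 × 3 = 9 rows.
For example, (W35, 150) → porosity=20.25.

well  depth_m  porosity
W35   150      20.25   
W35   450      72.43   
W35   1200     84.39   
W36   150      37.9    
W36   450      21.8    
W36   1200     88.06   
W37   150      70.71   
W37   450      77.57   
W37   1200     44.68   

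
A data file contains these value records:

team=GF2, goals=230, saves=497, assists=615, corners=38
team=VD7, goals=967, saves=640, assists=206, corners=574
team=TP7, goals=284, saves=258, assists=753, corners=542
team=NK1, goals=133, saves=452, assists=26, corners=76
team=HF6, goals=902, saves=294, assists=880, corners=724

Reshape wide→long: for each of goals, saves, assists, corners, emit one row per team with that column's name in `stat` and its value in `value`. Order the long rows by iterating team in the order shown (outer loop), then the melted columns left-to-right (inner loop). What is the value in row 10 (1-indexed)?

258

20 rows total (5 × 4). Row 10: index ⌊(10-1)/4⌋ = 2 into team → TP7; (10-1) mod 4 = 1 into the melted columns → saves.
So row 10 is (TP7, saves, 258); value = 258.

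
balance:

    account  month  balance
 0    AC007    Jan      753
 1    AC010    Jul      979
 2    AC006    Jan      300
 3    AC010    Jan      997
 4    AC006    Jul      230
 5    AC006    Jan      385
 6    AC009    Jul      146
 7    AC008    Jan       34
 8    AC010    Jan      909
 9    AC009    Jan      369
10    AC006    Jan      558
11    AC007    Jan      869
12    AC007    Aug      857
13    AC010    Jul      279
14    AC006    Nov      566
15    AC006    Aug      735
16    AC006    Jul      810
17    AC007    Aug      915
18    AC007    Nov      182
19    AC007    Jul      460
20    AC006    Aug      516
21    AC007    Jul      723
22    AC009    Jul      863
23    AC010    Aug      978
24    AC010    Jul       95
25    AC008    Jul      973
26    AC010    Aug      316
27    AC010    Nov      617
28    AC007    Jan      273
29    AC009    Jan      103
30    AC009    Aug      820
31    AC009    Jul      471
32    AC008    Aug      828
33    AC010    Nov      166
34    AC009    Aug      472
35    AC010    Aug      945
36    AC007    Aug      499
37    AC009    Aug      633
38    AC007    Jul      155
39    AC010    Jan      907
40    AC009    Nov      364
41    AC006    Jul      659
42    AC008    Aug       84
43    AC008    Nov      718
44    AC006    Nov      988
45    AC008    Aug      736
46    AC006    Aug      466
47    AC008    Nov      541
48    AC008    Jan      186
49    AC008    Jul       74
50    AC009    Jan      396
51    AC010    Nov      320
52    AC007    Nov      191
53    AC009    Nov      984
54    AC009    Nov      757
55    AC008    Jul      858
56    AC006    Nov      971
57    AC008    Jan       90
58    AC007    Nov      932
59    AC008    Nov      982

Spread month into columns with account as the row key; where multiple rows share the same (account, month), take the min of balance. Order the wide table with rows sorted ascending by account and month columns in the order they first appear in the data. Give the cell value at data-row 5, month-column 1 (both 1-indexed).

With rows sorted ascending by account, row 5 is account=AC010. month columns in first-appearance order: Jan, Jul, Aug, Nov; column 1 is Jan.
Long rows with account=AC010, month=Jan: min(997, 909, 907) = 907.

907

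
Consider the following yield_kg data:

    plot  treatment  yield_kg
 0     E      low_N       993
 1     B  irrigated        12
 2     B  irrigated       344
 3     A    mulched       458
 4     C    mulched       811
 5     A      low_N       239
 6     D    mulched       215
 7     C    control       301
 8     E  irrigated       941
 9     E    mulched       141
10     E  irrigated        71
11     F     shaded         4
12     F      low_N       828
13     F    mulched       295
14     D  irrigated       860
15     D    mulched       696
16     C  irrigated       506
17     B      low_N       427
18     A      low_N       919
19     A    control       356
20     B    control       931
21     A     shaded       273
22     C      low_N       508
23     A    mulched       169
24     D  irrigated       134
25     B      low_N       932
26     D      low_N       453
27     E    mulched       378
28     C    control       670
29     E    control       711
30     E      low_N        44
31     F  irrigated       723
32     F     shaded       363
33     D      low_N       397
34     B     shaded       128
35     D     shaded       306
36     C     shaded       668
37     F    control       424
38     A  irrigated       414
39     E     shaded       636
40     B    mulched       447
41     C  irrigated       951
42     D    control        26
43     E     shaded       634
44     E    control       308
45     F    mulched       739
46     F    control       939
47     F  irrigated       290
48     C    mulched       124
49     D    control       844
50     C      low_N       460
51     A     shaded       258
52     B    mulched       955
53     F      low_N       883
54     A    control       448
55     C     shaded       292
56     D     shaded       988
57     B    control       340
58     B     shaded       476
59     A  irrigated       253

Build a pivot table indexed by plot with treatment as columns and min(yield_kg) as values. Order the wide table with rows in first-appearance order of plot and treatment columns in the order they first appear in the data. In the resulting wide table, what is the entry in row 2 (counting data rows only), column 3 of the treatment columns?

447

With rows in first-appearance order of plot, row 2 is plot=B. treatment columns in first-appearance order: low_N, irrigated, mulched, control, shaded; column 3 is mulched.
Long rows with plot=B, treatment=mulched: min(447, 955) = 447.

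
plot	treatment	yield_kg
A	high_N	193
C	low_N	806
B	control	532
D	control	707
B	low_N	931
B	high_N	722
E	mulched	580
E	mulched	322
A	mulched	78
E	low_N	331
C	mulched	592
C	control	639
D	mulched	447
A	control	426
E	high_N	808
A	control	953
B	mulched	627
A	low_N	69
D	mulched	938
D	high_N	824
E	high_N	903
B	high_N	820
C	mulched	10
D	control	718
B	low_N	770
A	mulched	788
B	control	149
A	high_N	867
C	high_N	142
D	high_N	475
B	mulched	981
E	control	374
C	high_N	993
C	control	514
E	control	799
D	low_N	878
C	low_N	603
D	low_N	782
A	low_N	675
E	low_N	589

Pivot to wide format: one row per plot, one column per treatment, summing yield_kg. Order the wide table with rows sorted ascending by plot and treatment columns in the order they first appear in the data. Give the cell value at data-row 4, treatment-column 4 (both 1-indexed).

With rows sorted ascending by plot, row 4 is plot=D. treatment columns in first-appearance order: high_N, low_N, control, mulched; column 4 is mulched.
Long rows with plot=D, treatment=mulched: 447 + 938 = 1385.

1385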